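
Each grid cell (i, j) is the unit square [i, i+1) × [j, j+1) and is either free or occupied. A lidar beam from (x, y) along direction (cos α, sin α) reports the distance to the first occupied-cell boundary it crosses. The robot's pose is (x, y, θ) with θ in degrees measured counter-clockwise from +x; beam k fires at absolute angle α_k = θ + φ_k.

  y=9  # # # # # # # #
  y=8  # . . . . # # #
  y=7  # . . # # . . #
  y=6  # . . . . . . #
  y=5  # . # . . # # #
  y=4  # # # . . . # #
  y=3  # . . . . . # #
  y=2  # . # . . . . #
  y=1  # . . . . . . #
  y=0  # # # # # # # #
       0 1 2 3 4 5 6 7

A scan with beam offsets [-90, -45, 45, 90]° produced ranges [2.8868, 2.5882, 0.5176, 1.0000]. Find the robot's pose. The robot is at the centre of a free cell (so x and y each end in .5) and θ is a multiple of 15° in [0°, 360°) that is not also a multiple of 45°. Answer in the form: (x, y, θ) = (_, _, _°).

(x, y, θ) = (5.5, 3.5, 330°)

Candidates: 36 free-cell centres × 16 headings = 576 poses. Raycast each; keep the one whose scan matches to 4 dp.
  (4.5, 3.5, 15°): beam 1 = 2.5882 ≠ 2.8868 ✗
  (4.5, 1.5, 150°): beam 1 = 3.0000 ≠ 2.8868 ✗
  (3.5, 1.5, 75°): beam 1 = 1.9319 ≠ 2.8868 ✗
  …
  (5.5, 3.5, 330°): r_1=2.8868, r_2=2.5882, r_3=0.5176, r_4=1.0000 — all match ✓
No second candidate reproduces the full scan.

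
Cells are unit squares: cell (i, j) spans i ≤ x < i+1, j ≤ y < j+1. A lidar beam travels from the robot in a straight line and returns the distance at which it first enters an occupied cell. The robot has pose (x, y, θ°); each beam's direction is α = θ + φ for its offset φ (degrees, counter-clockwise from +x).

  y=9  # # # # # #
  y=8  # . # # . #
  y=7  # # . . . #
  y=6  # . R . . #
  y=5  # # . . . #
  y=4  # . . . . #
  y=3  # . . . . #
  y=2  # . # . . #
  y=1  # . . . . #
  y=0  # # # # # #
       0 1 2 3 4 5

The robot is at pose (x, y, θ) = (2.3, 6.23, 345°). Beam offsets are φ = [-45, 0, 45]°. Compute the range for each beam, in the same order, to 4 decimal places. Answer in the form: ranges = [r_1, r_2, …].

beam 1: φ=-45°, α=300°
  cosα=0.5000 sinα=-0.8660 | (2,6) | tMaxX 1.4000 tMaxY 0.2656 | tΔX 2.0000 tΔY 1.1547
    t=0.2656 [y] (2,5)
    t=1.4000 [x] (3,5)
    t=1.4203 [y] (3,4)
    t=2.5750 [y] (3,3)
    t=3.4000 [x] (4,3)
    t=3.7297 [y] (4,2)
    t=4.8844 [y] (4,1)
    t=5.4000 [x] (5,1) — stop
  → r_1 = 5.4000
beam 2: φ=0°, α=345°
  cosα=0.9659 sinα=-0.2588 | (2,6) | tMaxX 0.7247 tMaxY 0.8887 | tΔX 1.0353 tΔY 3.8637
    t=0.7247 [x] (3,6)
    t=0.8887 [y] (3,5)
    t=1.7600 [x] (4,5)
    t=2.7952 [x] (5,5) — stop
  → r_2 = 2.7952
beam 3: φ=45°, α=30°
  cosα=0.8660 sinα=0.5000 | (2,6) | tMaxX 0.8083 tMaxY 1.5400 | tΔX 1.1547 tΔY 2.0000
    t=0.8083 [x] (3,6)
    t=1.5400 [y] (3,7)
    t=1.9630 [x] (4,7)
    t=3.1177 [x] (5,7) — stop
  → r_3 = 3.1177

ranges = [5.4000, 2.7952, 3.1177]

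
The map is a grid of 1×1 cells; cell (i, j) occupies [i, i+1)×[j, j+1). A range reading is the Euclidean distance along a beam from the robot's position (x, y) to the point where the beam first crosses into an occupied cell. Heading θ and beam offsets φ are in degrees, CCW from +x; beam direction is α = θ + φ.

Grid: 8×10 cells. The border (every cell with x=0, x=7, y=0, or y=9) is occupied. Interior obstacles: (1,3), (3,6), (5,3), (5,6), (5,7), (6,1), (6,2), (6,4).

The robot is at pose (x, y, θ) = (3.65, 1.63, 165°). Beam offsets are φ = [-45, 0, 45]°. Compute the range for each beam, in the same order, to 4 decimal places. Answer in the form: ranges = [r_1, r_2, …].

ranges = [5.3000, 2.7435, 1.2600]

beam 1: φ=-45°, α=120°
  d=(-0.5000,0.8660)  start (3,1)  tX=1.3000 tY=0.4272  stride 1/|dx|=2.0000 1/|dy|=1.1547
    cross y-line → (3,2), t=0.4272
    cross x-line → (2,2), t=1.3000
    cross y-line → (2,3), t=1.5819
    cross y-line → (2,4), t=2.7366
    cross x-line → (1,4), t=3.3000
    cross y-line → (1,5), t=3.8913
    cross y-line → (1,6), t=5.0460
    cross x-line → (0,6), t=5.3000 (wall)
  → r_1 = 5.3000
beam 2: φ=0°, α=165°
  d=(-0.9659,0.2588)  start (3,1)  tX=0.6729 tY=1.4296  stride 1/|dx|=1.0353 1/|dy|=3.8637
    cross x-line → (2,1), t=0.6729
    cross y-line → (2,2), t=1.4296
    cross x-line → (1,2), t=1.7082
    cross x-line → (0,2), t=2.7435 (wall)
  → r_2 = 2.7435
beam 3: φ=45°, α=210°
  d=(-0.8660,-0.5000)  start (3,1)  tX=0.7506 tY=1.2600  stride 1/|dx|=1.1547 1/|dy|=2.0000
    cross x-line → (2,1), t=0.7506
    cross y-line → (2,0), t=1.2600 (wall)
  → r_3 = 1.2600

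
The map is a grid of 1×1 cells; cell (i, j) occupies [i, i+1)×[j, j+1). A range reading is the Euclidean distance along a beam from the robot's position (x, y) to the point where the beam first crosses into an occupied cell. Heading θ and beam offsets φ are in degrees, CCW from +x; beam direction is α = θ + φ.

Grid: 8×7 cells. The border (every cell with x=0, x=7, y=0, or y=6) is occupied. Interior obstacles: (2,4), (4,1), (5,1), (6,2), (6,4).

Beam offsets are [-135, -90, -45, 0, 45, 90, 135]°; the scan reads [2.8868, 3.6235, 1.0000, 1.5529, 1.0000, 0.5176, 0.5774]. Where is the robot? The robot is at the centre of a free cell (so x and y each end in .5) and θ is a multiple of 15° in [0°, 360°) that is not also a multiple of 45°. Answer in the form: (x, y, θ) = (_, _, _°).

(x, y, θ) = (5.5, 5.5, 345°)

The pose lattice has 25·16 = 400 candidates. Test each by forward raycasting.
  (2.5, 2.5, 330°): beam 1 = 1.5529 ≠ 2.8868 ✗
  (1.5, 5.5, 300°): beam 1 = 0.5176 ≠ 2.8868 ✗
  (4.5, 4.5, 30°): beam 1 = 3.6235 ≠ 2.8868 ✗
  (4.5, 3.5, 150°): beam 1 = 1.9319 ≠ 2.8868 ✗
  …
  (5.5, 5.5, 345°): r_1=2.8868, r_2=3.6235, r_3=1.0000, r_4=1.5529, r_5=1.0000, r_6=0.5176, r_7=0.5774 — all match ✓
No second candidate reproduces the full scan.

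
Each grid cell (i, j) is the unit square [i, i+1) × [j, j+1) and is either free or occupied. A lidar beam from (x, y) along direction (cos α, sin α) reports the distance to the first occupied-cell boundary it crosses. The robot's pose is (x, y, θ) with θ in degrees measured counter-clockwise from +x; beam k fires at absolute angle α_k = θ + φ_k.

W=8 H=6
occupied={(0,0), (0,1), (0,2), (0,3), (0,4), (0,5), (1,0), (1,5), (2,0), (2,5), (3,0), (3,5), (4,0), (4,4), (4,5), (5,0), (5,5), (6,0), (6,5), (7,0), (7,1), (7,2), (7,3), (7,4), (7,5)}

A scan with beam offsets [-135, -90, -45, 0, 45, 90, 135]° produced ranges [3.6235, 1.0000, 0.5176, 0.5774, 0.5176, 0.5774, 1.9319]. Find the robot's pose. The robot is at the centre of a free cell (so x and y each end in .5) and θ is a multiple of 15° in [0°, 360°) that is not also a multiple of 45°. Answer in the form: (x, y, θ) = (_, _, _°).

(x, y, θ) = (1.5, 1.5, 210°)

Enumerate (i+0.5, j+0.5, θ) over the 23 free cells and 16 admissible headings. For each, cast all 7 beams and compare to the given ranges.
  (6.5, 2.5, 60°): beam 1 = 1.5529 ≠ 3.6235 ✗
  (6.5, 3.5, 300°): beam 1 = 1.9319 ≠ 3.6235 ✗
  (4.5, 1.5, 120°): beam 1 = 1.9319 ≠ 3.6235 ✗
  (2.5, 1.5, 150°): beam 1 = 4.6587 ≠ 3.6235 ✗
  …
  (1.5, 1.5, 210°): r_1=3.6235, r_2=1.0000, r_3=0.5176, r_4=0.5774, r_5=0.5176, r_6=0.5774, r_7=1.9319 — all match ✓
No second candidate reproduces the full scan.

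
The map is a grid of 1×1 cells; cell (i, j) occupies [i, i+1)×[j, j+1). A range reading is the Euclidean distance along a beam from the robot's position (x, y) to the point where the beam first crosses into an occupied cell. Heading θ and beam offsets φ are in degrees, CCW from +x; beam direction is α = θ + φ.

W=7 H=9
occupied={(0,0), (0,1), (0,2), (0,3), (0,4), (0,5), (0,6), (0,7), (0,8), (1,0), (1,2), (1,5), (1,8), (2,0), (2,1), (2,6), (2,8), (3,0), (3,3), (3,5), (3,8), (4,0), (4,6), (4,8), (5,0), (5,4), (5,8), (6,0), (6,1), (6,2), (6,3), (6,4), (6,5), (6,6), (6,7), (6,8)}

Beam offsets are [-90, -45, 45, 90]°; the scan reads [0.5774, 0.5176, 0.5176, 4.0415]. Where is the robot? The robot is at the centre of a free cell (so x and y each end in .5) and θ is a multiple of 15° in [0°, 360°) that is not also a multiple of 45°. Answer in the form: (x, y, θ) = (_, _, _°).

Candidates: 27 free-cell centres × 16 headings = 432 poses. Raycast each; keep the one whose scan matches to 4 dp.
  (3.5, 7.5, 330°): beam 1 = 1.0000 ≠ 0.5774 ✗
  (5.5, 3.5, 210°): beam 2 = 1.5529 ≠ 0.5176 ✗
  (5.5, 1.5, 210°): beam 1 = 4.0415 ≠ 0.5774 ✗
  …
  (5.5, 3.5, 60°): r_1=0.5774, r_2=0.5176, r_3=0.5176, r_4=4.0415 — all match ✓
Unique over the lattice → pose = (5.5, 3.5, 60°).

(x, y, θ) = (5.5, 3.5, 60°)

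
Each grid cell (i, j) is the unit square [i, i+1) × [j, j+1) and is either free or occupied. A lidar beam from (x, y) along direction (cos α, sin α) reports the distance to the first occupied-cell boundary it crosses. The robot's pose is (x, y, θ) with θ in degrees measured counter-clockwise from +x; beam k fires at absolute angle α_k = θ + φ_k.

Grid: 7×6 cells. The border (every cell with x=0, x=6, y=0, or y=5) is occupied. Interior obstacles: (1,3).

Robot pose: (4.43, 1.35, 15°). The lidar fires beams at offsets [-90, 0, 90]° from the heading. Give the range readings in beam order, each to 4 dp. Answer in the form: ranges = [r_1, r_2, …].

beam 1: φ=-90°, α=285°
  d=(0.2588,-0.9659)  start (4,1)  tX=2.2023 tY=0.3623  stride 1/|dx|=3.8637 1/|dy|=1.0353
    cross y-line → (4,0), t=0.3623 (wall)
  → r_1 = 0.3623
beam 2: φ=0°, α=15°
  d=(0.9659,0.2588)  start (4,1)  tX=0.5901 tY=2.5114  stride 1/|dx|=1.0353 1/|dy|=3.8637
    cross x-line → (5,1), t=0.5901
    cross x-line → (6,1), t=1.6254 (wall)
  → r_2 = 1.6254
beam 3: φ=90°, α=105°
  d=(-0.2588,0.9659)  start (4,1)  tX=1.6614 tY=0.6729  stride 1/|dx|=3.8637 1/|dy|=1.0353
    cross y-line → (4,2), t=0.6729
    cross x-line → (3,2), t=1.6614
    cross y-line → (3,3), t=1.7082
    cross y-line → (3,4), t=2.7435
    cross y-line → (3,5), t=3.7788 (wall)
  → r_3 = 3.7788

ranges = [0.3623, 1.6254, 3.7788]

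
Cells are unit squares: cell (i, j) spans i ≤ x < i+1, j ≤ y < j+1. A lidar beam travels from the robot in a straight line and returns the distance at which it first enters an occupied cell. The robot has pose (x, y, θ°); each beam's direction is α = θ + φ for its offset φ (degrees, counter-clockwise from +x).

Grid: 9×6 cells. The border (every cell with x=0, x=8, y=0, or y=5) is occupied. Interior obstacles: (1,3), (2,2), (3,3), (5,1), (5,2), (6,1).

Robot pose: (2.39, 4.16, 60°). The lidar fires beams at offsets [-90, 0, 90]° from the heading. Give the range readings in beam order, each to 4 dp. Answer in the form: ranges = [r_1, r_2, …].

ranges = [0.7044, 0.9699, 1.6050]

beam 1: φ=-90°, α=330°
  d=(0.8660,-0.5000)  start (2,4)  tX=0.7044 tY=0.3200  stride 1/|dx|=1.1547 1/|dy|=2.0000
    cross y-line → (2,3), t=0.3200
    cross x-line → (3,3), t=0.7044 (wall)
  → r_1 = 0.7044
beam 2: φ=0°, α=60°
  d=(0.5000,0.8660)  start (2,4)  tX=1.2200 tY=0.9699  stride 1/|dx|=2.0000 1/|dy|=1.1547
    cross y-line → (2,5), t=0.9699 (wall)
  → r_2 = 0.9699
beam 3: φ=90°, α=150°
  d=(-0.8660,0.5000)  start (2,4)  tX=0.4503 tY=1.6800  stride 1/|dx|=1.1547 1/|dy|=2.0000
    cross x-line → (1,4), t=0.4503
    cross x-line → (0,4), t=1.6050 (wall)
  → r_3 = 1.6050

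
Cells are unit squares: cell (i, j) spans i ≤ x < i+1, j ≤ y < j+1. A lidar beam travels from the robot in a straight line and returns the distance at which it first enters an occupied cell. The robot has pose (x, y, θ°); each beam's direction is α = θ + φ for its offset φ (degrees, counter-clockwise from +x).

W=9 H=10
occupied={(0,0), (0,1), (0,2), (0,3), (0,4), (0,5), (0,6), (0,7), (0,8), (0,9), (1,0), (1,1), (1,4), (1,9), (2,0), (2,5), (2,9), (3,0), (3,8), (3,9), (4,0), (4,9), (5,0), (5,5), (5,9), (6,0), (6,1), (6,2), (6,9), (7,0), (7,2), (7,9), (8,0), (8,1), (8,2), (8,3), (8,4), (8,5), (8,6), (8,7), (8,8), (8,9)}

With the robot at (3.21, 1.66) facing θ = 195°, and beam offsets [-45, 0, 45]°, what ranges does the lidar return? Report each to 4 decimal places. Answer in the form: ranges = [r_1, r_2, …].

beam 1: φ=-45°, α=150°
  dir = (cos 150°, sin 150°) = (-0.8660, 0.5000); from cell (3,1)
  next x-line at t=0.2425, next y-line at t=0.6800; Δt_x=1.1547, Δt_y=2.0000
    x: enter (2,1) at t=0.2425
    y: enter (2,2) at t=0.6800
    x: enter (1,2) at t=1.3972
    x: enter (0,2) at t=2.5519 ← occupied
  → r_1 = 2.5519
beam 2: φ=0°, α=195°
  dir = (cos 195°, sin 195°) = (-0.9659, -0.2588); from cell (3,1)
  next x-line at t=0.2174, next y-line at t=2.5500; Δt_x=1.0353, Δt_y=3.8637
    x: enter (2,1) at t=0.2174
    x: enter (1,1) at t=1.2527 ← occupied
  → r_2 = 1.2527
beam 3: φ=45°, α=240°
  dir = (cos 240°, sin 240°) = (-0.5000, -0.8660); from cell (3,1)
  next x-line at t=0.4200, next y-line at t=0.7621; Δt_x=2.0000, Δt_y=1.1547
    x: enter (2,1) at t=0.4200
    y: enter (2,0) at t=0.7621 ← occupied
  → r_3 = 0.7621

ranges = [2.5519, 1.2527, 0.7621]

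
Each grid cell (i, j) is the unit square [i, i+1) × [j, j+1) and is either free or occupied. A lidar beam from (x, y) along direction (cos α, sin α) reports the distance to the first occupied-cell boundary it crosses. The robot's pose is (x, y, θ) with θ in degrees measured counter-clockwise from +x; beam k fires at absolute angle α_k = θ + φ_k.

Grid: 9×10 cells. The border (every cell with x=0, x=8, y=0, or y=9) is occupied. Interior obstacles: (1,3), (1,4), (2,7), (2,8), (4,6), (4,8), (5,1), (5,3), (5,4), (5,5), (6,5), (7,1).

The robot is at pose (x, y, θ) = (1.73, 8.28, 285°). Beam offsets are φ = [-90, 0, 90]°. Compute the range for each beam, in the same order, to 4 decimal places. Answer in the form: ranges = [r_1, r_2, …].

beam 1: φ=-90°, α=195°
  cosα=-0.9659 sinα=-0.2588 | (1,8) | tMaxX 0.7558 tMaxY 1.0818 | tΔX 1.0353 tΔY 3.8637
    t=0.7558 [x] (0,8) — stop
  → r_1 = 0.7558
beam 2: φ=0°, α=285°
  cosα=0.2588 sinα=-0.9659 | (1,8) | tMaxX 1.0432 tMaxY 0.2899 | tΔX 3.8637 tΔY 1.0353
    t=0.2899 [y] (1,7)
    t=1.0432 [x] (2,7) — stop
  → r_2 = 1.0432
beam 3: φ=90°, α=15°
  cosα=0.9659 sinα=0.2588 | (1,8) | tMaxX 0.2795 tMaxY 2.7819 | tΔX 1.0353 tΔY 3.8637
    t=0.2795 [x] (2,8) — stop
  → r_3 = 0.2795

ranges = [0.7558, 1.0432, 0.2795]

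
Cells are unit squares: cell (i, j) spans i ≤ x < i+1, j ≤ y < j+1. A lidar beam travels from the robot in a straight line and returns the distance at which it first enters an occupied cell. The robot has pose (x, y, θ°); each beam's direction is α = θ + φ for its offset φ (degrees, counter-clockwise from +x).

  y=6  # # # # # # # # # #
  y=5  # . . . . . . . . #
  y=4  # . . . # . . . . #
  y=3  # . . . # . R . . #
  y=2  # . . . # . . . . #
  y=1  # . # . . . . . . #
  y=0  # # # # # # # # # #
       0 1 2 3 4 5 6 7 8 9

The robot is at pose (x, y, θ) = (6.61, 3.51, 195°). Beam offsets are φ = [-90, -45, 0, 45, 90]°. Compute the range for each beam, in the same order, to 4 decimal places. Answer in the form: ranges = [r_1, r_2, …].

beam 1: φ=-90°, α=105°
  cosα=-0.2588 sinα=0.9659 | (6,3) | tMaxX 2.3569 tMaxY 0.5073 | tΔX 3.8637 tΔY 1.0353
    t=0.5073 [y] (6,4)
    t=1.5426 [y] (6,5)
    t=2.3569 [x] (5,5)
    t=2.5778 [y] (5,6) — stop
  → r_1 = 2.5778
beam 2: φ=-45°, α=150°
  cosα=-0.8660 sinα=0.5000 | (6,3) | tMaxX 0.7044 tMaxY 0.9800 | tΔX 1.1547 tΔY 2.0000
    t=0.7044 [x] (5,3)
    t=0.9800 [y] (5,4)
    t=1.8591 [x] (4,4) — stop
  → r_2 = 1.8591
beam 3: φ=0°, α=195°
  cosα=-0.9659 sinα=-0.2588 | (6,3) | tMaxX 0.6315 tMaxY 1.9705 | tΔX 1.0353 tΔY 3.8637
    t=0.6315 [x] (5,3)
    t=1.6668 [x] (4,3) — stop
  → r_3 = 1.6668
beam 4: φ=45°, α=240°
  cosα=-0.5000 sinα=-0.8660 | (6,3) | tMaxX 1.2200 tMaxY 0.5889 | tΔX 2.0000 tΔY 1.1547
    t=0.5889 [y] (6,2)
    t=1.2200 [x] (5,2)
    t=1.7436 [y] (5,1)
    t=2.8983 [y] (5,0) — stop
  → r_4 = 2.8983
beam 5: φ=90°, α=285°
  cosα=0.2588 sinα=-0.9659 | (6,3) | tMaxX 1.5068 tMaxY 0.5280 | tΔX 3.8637 tΔY 1.0353
    t=0.5280 [y] (6,2)
    t=1.5068 [x] (7,2)
    t=1.5633 [y] (7,1)
    t=2.5985 [y] (7,0) — stop
  → r_5 = 2.5985

ranges = [2.5778, 1.8591, 1.6668, 2.8983, 2.5985]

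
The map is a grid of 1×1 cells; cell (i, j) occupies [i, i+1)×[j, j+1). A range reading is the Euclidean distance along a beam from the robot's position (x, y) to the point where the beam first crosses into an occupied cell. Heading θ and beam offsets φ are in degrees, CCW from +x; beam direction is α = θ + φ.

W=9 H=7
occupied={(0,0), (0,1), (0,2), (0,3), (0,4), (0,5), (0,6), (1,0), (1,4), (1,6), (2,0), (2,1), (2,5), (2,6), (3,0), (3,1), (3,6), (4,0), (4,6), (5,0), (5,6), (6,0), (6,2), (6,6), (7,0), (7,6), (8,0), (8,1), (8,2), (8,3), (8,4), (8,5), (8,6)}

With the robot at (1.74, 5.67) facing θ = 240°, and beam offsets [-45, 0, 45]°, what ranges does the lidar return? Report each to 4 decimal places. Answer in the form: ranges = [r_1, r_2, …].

ranges = [0.7661, 0.7736, 0.6936]

beam 1: φ=-45°, α=195°
  cosα=-0.9659 sinα=-0.2588 | (1,5) | tMaxX 0.7661 tMaxY 2.5887 | tΔX 1.0353 tΔY 3.8637
    t=0.7661 [x] (0,5) — stop
  → r_1 = 0.7661
beam 2: φ=0°, α=240°
  cosα=-0.5000 sinα=-0.8660 | (1,5) | tMaxX 1.4800 tMaxY 0.7736 | tΔX 2.0000 tΔY 1.1547
    t=0.7736 [y] (1,4) — stop
  → r_2 = 0.7736
beam 3: φ=45°, α=285°
  cosα=0.2588 sinα=-0.9659 | (1,5) | tMaxX 1.0046 tMaxY 0.6936 | tΔX 3.8637 tΔY 1.0353
    t=0.6936 [y] (1,4) — stop
  → r_3 = 0.6936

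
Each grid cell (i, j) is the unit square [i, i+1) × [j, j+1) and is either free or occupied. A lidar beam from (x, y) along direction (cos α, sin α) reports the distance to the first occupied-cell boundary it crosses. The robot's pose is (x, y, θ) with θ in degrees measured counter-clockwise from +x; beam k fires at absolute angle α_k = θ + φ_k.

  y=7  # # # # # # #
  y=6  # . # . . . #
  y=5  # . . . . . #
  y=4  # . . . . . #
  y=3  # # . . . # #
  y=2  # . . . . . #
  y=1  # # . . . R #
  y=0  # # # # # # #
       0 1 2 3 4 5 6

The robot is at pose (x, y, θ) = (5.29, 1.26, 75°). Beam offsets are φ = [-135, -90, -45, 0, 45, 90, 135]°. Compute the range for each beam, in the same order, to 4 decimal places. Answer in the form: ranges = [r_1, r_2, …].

ranges = [0.3002, 0.7350, 0.8198, 1.8014, 5.4733, 4.4413, 0.5200]

beam 1: φ=-135°, α=300°
  direction (0.5000, -0.8660); cell (5,1); t to first gridline: x 1.4200, y 0.3002 (then +2.0000 / +1.1547)
    (5,0) via y @ 0.3002  # hit
  → r_1 = 0.3002
beam 2: φ=-90°, α=345°
  direction (0.9659, -0.2588); cell (5,1); t to first gridline: x 0.7350, y 1.0046 (then +1.0353 / +3.8637)
    (6,1) via x @ 0.7350  # hit
  → r_2 = 0.7350
beam 3: φ=-45°, α=30°
  direction (0.8660, 0.5000); cell (5,1); t to first gridline: x 0.8198, y 1.4800 (then +1.1547 / +2.0000)
    (6,1) via x @ 0.8198  # hit
  → r_3 = 0.8198
beam 4: φ=0°, α=75°
  direction (0.2588, 0.9659); cell (5,1); t to first gridline: x 2.7432, y 0.7661 (then +3.8637 / +1.0353)
    (5,2) via y @ 0.7661
    (5,3) via y @ 1.8014  # hit
  → r_4 = 1.8014
beam 5: φ=45°, α=120°
  direction (-0.5000, 0.8660); cell (5,1); t to first gridline: x 0.5800, y 0.8545 (then +2.0000 / +1.1547)
    (4,1) via x @ 0.5800
    (4,2) via y @ 0.8545
    (4,3) via y @ 2.0092
    (3,3) via x @ 2.5800
    (3,4) via y @ 3.1639
    (3,5) via y @ 4.3186
    (2,5) via x @ 4.5800
    (2,6) via y @ 5.4733  # hit
  → r_5 = 5.4733
beam 6: φ=90°, α=165°
  direction (-0.9659, 0.2588); cell (5,1); t to first gridline: x 0.3002, y 2.8591 (then +1.0353 / +3.8637)
    (4,1) via x @ 0.3002
    (3,1) via x @ 1.3355
    (2,1) via x @ 2.3708
    (2,2) via y @ 2.8591
    (1,2) via x @ 3.4061
    (0,2) via x @ 4.4413  # hit
  → r_6 = 4.4413
beam 7: φ=135°, α=210°
  direction (-0.8660, -0.5000); cell (5,1); t to first gridline: x 0.3349, y 0.5200 (then +1.1547 / +2.0000)
    (4,1) via x @ 0.3349
    (4,0) via y @ 0.5200  # hit
  → r_7 = 0.5200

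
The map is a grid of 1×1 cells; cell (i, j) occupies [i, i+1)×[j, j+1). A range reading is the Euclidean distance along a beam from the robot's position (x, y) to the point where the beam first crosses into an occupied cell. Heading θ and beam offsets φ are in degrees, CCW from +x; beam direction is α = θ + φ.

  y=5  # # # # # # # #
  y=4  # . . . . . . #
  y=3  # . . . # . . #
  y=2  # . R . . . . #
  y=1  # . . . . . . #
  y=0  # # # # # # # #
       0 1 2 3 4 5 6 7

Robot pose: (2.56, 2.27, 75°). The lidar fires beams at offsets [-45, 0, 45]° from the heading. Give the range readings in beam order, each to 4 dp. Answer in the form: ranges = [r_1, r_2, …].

beam 1: φ=-45°, α=30°
  cosα=0.8660 sinα=0.5000 | (2,2) | tMaxX 0.5081 tMaxY 1.4600 | tΔX 1.1547 tΔY 2.0000
    t=0.5081 [x] (3,2)
    t=1.4600 [y] (3,3)
    t=1.6628 [x] (4,3) — stop
  → r_1 = 1.6628
beam 2: φ=0°, α=75°
  cosα=0.2588 sinα=0.9659 | (2,2) | tMaxX 1.7000 tMaxY 0.7558 | tΔX 3.8637 tΔY 1.0353
    t=0.7558 [y] (2,3)
    t=1.7000 [x] (3,3)
    t=1.7910 [y] (3,4)
    t=2.8263 [y] (3,5) — stop
  → r_2 = 2.8263
beam 3: φ=45°, α=120°
  cosα=-0.5000 sinα=0.8660 | (2,2) | tMaxX 1.1200 tMaxY 0.8429 | tΔX 2.0000 tΔY 1.1547
    t=0.8429 [y] (2,3)
    t=1.1200 [x] (1,3)
    t=1.9976 [y] (1,4)
    t=3.1200 [x] (0,4) — stop
  → r_3 = 3.1200

ranges = [1.6628, 2.8263, 3.1200]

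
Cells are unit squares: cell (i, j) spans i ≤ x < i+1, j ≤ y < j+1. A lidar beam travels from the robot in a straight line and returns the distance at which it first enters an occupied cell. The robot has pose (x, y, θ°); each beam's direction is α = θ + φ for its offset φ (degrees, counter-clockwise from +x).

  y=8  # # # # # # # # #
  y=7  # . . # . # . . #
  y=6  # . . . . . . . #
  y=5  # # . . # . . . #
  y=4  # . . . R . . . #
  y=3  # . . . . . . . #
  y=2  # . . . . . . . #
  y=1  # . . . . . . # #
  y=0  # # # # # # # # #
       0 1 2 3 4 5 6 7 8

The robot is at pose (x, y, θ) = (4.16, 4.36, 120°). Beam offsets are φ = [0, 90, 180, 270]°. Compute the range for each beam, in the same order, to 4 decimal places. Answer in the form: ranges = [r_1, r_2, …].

beam 1: φ=0°, α=120°
  cosα=-0.5000 sinα=0.8660 | (4,4) | tMaxX 0.3200 tMaxY 0.7390 | tΔX 2.0000 tΔY 1.1547
    t=0.3200 [x] (3,4)
    t=0.7390 [y] (3,5)
    t=1.8937 [y] (3,6)
    t=2.3200 [x] (2,6)
    t=3.0484 [y] (2,7)
    t=4.2031 [y] (2,8) — stop
  → r_1 = 4.2031
beam 2: φ=90°, α=210°
  cosα=-0.8660 sinα=-0.5000 | (4,4) | tMaxX 0.1848 tMaxY 0.7200 | tΔX 1.1547 tΔY 2.0000
    t=0.1848 [x] (3,4)
    t=0.7200 [y] (3,3)
    t=1.3395 [x] (2,3)
    t=2.4942 [x] (1,3)
    t=2.7200 [y] (1,2)
    t=3.6489 [x] (0,2) — stop
  → r_2 = 3.6489
beam 3: φ=180°, α=300°
  cosα=0.5000 sinα=-0.8660 | (4,4) | tMaxX 1.6800 tMaxY 0.4157 | tΔX 2.0000 tΔY 1.1547
    t=0.4157 [y] (4,3)
    t=1.5704 [y] (4,2)
    t=1.6800 [x] (5,2)
    t=2.7251 [y] (5,1)
    t=3.6800 [x] (6,1)
    t=3.8798 [y] (6,0) — stop
  → r_3 = 3.8798
beam 4: φ=270°, α=30°
  cosα=0.8660 sinα=0.5000 | (4,4) | tMaxX 0.9699 tMaxY 1.2800 | tΔX 1.1547 tΔY 2.0000
    t=0.9699 [x] (5,4)
    t=1.2800 [y] (5,5)
    t=2.1246 [x] (6,5)
    t=3.2793 [x] (7,5)
    t=3.2800 [y] (7,6)
    t=4.4341 [x] (8,6) — stop
  → r_4 = 4.4341

ranges = [4.2031, 3.6489, 3.8798, 4.4341]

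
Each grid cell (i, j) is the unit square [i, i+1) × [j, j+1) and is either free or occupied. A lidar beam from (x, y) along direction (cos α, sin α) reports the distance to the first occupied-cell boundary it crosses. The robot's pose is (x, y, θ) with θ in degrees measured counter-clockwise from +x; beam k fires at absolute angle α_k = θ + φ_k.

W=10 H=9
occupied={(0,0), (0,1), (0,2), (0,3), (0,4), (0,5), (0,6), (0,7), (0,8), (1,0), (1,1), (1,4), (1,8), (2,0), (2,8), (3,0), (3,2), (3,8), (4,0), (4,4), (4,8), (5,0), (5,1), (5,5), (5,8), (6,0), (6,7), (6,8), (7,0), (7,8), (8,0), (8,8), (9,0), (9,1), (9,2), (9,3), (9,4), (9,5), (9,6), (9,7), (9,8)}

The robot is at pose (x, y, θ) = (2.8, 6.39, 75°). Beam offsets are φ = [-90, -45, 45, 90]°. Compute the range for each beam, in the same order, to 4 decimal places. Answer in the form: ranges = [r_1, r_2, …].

ranges = [2.2776, 3.2200, 1.8591, 1.8635]

beam 1: φ=-90°, α=345°
  dir = (cos 345°, sin 345°) = (0.9659, -0.2588); from cell (2,6)
  next x-line at t=0.2071, next y-line at t=1.5068; Δt_x=1.0353, Δt_y=3.8637
    x: enter (3,6) at t=0.2071
    x: enter (4,6) at t=1.2423
    y: enter (4,5) at t=1.5068
    x: enter (5,5) at t=2.2776 ← occupied
  → r_1 = 2.2776
beam 2: φ=-45°, α=30°
  dir = (cos 30°, sin 30°) = (0.8660, 0.5000); from cell (2,6)
  next x-line at t=0.2309, next y-line at t=1.2200; Δt_x=1.1547, Δt_y=2.0000
    x: enter (3,6) at t=0.2309
    y: enter (3,7) at t=1.2200
    x: enter (4,7) at t=1.3856
    x: enter (5,7) at t=2.5403
    y: enter (5,8) at t=3.2200 ← occupied
  → r_2 = 3.2200
beam 3: φ=45°, α=120°
  dir = (cos 120°, sin 120°) = (-0.5000, 0.8660); from cell (2,6)
  next x-line at t=1.6000, next y-line at t=0.7044; Δt_x=2.0000, Δt_y=1.1547
    y: enter (2,7) at t=0.7044
    x: enter (1,7) at t=1.6000
    y: enter (1,8) at t=1.8591 ← occupied
  → r_3 = 1.8591
beam 4: φ=90°, α=165°
  dir = (cos 165°, sin 165°) = (-0.9659, 0.2588); from cell (2,6)
  next x-line at t=0.8282, next y-line at t=2.3569; Δt_x=1.0353, Δt_y=3.8637
    x: enter (1,6) at t=0.8282
    x: enter (0,6) at t=1.8635 ← occupied
  → r_4 = 1.8635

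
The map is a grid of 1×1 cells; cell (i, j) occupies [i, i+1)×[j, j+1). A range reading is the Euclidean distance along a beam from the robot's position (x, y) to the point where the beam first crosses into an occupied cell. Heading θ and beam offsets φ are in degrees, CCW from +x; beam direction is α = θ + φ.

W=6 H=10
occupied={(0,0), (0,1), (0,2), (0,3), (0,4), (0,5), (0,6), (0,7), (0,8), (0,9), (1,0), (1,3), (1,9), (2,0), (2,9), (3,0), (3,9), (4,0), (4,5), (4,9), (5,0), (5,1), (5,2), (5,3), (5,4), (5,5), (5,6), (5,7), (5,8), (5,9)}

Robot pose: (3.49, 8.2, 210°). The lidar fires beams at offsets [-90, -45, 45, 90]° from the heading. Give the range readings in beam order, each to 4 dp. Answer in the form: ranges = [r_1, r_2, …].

beam 1: φ=-90°, α=120°
  d=(-0.5000,0.8660)  start (3,8)  tX=0.9800 tY=0.9238  stride 1/|dx|=2.0000 1/|dy|=1.1547
    cross y-line → (3,9), t=0.9238 (wall)
  → r_1 = 0.9238
beam 2: φ=-45°, α=165°
  d=(-0.9659,0.2588)  start (3,8)  tX=0.5073 tY=3.0910  stride 1/|dx|=1.0353 1/|dy|=3.8637
    cross x-line → (2,8), t=0.5073
    cross x-line → (1,8), t=1.5426
    cross x-line → (0,8), t=2.5778 (wall)
  → r_2 = 2.5778
beam 3: φ=45°, α=255°
  d=(-0.2588,-0.9659)  start (3,8)  tX=1.8932 tY=0.2071  stride 1/|dx|=3.8637 1/|dy|=1.0353
    cross y-line → (3,7), t=0.2071
    cross y-line → (3,6), t=1.2423
    cross x-line → (2,6), t=1.8932
    cross y-line → (2,5), t=2.2776
    cross y-line → (2,4), t=3.3129
    cross y-line → (2,3), t=4.3482
    cross y-line → (2,2), t=5.3834
    cross x-line → (1,2), t=5.7569
    cross y-line → (1,1), t=6.4187
    cross y-line → (1,0), t=7.4540 (wall)
  → r_3 = 7.4540
beam 4: φ=90°, α=300°
  d=(0.5000,-0.8660)  start (3,8)  tX=1.0200 tY=0.2309  stride 1/|dx|=2.0000 1/|dy|=1.1547
    cross y-line → (3,7), t=0.2309
    cross x-line → (4,7), t=1.0200
    cross y-line → (4,6), t=1.3856
    cross y-line → (4,5), t=2.5403 (wall)
  → r_4 = 2.5403

ranges = [0.9238, 2.5778, 7.4540, 2.5403]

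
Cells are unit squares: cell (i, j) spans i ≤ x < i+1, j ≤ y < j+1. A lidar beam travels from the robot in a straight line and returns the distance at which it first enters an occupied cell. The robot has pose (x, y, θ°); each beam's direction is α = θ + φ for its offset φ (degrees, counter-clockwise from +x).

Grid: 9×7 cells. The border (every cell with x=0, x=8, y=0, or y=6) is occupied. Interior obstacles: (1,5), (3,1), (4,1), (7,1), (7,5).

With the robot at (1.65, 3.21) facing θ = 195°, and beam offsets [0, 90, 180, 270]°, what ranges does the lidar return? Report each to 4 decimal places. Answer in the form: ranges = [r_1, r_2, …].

ranges = [0.6729, 2.2880, 6.5740, 1.8531]

beam 1: φ=0°, α=195°
  cosα=-0.9659 sinα=-0.2588 | (1,3) | tMaxX 0.6729 tMaxY 0.8114 | tΔX 1.0353 tΔY 3.8637
    t=0.6729 [x] (0,3) — stop
  → r_1 = 0.6729
beam 2: φ=90°, α=285°
  cosα=0.2588 sinα=-0.9659 | (1,3) | tMaxX 1.3523 tMaxY 0.2174 | tΔX 3.8637 tΔY 1.0353
    t=0.2174 [y] (1,2)
    t=1.2527 [y] (1,1)
    t=1.3523 [x] (2,1)
    t=2.2880 [y] (2,0) — stop
  → r_2 = 2.2880
beam 3: φ=180°, α=15°
  cosα=0.9659 sinα=0.2588 | (1,3) | tMaxX 0.3623 tMaxY 3.0523 | tΔX 1.0353 tΔY 3.8637
    t=0.3623 [x] (2,3)
    t=1.3976 [x] (3,3)
    t=2.4329 [x] (4,3)
    t=3.0523 [y] (4,4)
    t=3.4682 [x] (5,4)
    t=4.5035 [x] (6,4)
    t=5.5387 [x] (7,4)
    t=6.5740 [x] (8,4) — stop
  → r_3 = 6.5740
beam 4: φ=270°, α=105°
  cosα=-0.2588 sinα=0.9659 | (1,3) | tMaxX 2.5114 tMaxY 0.8179 | tΔX 3.8637 tΔY 1.0353
    t=0.8179 [y] (1,4)
    t=1.8531 [y] (1,5) — stop
  → r_4 = 1.8531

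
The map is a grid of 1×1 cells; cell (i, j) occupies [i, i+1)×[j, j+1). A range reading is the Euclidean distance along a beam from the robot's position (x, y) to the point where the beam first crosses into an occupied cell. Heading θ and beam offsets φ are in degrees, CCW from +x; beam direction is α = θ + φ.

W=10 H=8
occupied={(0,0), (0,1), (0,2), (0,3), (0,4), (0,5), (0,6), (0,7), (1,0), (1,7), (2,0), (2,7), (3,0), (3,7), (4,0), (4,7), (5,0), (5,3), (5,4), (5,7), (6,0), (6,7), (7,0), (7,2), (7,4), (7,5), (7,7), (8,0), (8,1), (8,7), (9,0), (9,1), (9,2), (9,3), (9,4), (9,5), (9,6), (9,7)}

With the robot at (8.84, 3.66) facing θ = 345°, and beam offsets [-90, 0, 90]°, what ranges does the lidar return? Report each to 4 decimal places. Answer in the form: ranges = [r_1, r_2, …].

beam 1: φ=-90°, α=255°
  cosα=-0.2588 sinα=-0.9659 | (8,3) | tMaxX 3.2455 tMaxY 0.6833 | tΔX 3.8637 tΔY 1.0353
    t=0.6833 [y] (8,2)
    t=1.7186 [y] (8,1) — stop
  → r_1 = 1.7186
beam 2: φ=0°, α=345°
  cosα=0.9659 sinα=-0.2588 | (8,3) | tMaxX 0.1656 tMaxY 2.5500 | tΔX 1.0353 tΔY 3.8637
    t=0.1656 [x] (9,3) — stop
  → r_2 = 0.1656
beam 3: φ=90°, α=75°
  cosα=0.2588 sinα=0.9659 | (8,3) | tMaxX 0.6182 tMaxY 0.3520 | tΔX 3.8637 tΔY 1.0353
    t=0.3520 [y] (8,4)
    t=0.6182 [x] (9,4) — stop
  → r_3 = 0.6182

ranges = [1.7186, 0.1656, 0.6182]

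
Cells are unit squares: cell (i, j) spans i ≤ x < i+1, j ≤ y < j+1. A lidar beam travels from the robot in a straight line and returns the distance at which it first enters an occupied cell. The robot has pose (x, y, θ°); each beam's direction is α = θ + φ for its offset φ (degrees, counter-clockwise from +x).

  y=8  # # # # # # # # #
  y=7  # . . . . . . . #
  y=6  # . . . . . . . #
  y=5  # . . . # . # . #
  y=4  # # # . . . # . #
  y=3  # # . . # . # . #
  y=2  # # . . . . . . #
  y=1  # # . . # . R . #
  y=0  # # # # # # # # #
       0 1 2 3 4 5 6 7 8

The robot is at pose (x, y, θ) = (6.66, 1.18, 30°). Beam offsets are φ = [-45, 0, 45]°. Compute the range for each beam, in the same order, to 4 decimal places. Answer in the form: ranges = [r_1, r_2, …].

ranges = [0.6955, 1.5473, 5.1774]

beam 1: φ=-45°, α=345°
  cosα=0.9659 sinα=-0.2588 | (6,1) | tMaxX 0.3520 tMaxY 0.6955 | tΔX 1.0353 tΔY 3.8637
    t=0.3520 [x] (7,1)
    t=0.6955 [y] (7,0) — stop
  → r_1 = 0.6955
beam 2: φ=0°, α=30°
  cosα=0.8660 sinα=0.5000 | (6,1) | tMaxX 0.3926 tMaxY 1.6400 | tΔX 1.1547 tΔY 2.0000
    t=0.3926 [x] (7,1)
    t=1.5473 [x] (8,1) — stop
  → r_2 = 1.5473
beam 3: φ=45°, α=75°
  cosα=0.2588 sinα=0.9659 | (6,1) | tMaxX 1.3137 tMaxY 0.8489 | tΔX 3.8637 tΔY 1.0353
    t=0.8489 [y] (6,2)
    t=1.3137 [x] (7,2)
    t=1.8842 [y] (7,3)
    t=2.9195 [y] (7,4)
    t=3.9548 [y] (7,5)
    t=4.9900 [y] (7,6)
    t=5.1774 [x] (8,6) — stop
  → r_3 = 5.1774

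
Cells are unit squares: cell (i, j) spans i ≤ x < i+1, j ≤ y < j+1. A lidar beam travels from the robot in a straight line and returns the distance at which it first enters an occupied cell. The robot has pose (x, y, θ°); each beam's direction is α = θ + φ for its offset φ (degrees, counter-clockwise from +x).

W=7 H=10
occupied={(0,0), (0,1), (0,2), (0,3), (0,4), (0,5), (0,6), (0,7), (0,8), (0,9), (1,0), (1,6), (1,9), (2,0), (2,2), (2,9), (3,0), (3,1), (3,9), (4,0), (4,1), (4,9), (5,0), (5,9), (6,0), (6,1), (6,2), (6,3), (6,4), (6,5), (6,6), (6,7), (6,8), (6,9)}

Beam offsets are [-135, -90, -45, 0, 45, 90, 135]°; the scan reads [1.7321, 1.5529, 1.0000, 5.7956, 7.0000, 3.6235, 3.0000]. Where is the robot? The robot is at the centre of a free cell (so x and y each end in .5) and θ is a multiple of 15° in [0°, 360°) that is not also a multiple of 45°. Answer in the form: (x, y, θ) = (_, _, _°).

The pose lattice has 36·16 = 576 candidates. Test each by forward raycasting.
  (5.5, 6.5, 120°): beam 1 = 0.5176 ≠ 1.7321 ✗
  (3.5, 4.5, 330°): beam 1 = 2.5882 ≠ 1.7321 ✗
  (5.5, 7.5, 285°): beam 1 = 3.0000 ≠ 1.7321 ✗
  (5.5, 4.5, 120°): beam 1 = 0.5176 ≠ 1.7321 ✗
  …
  (2.5, 7.5, 255°): r_1=1.7321, r_2=1.5529, r_3=1.0000, r_4=5.7956, r_5=7.0000, r_6=3.6235, r_7=3.0000 — all match ✓
Unique over the lattice → pose = (2.5, 7.5, 255°).

(x, y, θ) = (2.5, 7.5, 255°)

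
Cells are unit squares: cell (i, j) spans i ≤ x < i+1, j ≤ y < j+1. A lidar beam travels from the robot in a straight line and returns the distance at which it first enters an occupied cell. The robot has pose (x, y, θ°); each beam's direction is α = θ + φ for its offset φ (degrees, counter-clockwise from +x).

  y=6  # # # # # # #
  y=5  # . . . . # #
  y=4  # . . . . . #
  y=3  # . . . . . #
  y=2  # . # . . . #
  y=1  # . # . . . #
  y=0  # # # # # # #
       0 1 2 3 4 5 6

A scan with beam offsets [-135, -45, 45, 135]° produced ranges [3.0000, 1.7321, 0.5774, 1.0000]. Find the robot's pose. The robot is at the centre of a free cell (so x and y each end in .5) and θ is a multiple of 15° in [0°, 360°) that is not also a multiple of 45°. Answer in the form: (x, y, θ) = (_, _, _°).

(x, y, θ) = (4.5, 1.5, 195°)

The pose lattice has 22·16 = 352 candidates. Test each by forward raycasting.
  (2.5, 3.5, 60°): beam 1 = 0.5176 ≠ 3.0000 ✗
  (5.5, 4.5, 105°): beam 1 = 0.5774 ≠ 3.0000 ✗
  (5.5, 4.5, 345°): beam 2 = 1.0000 ≠ 1.7321 ✗
  (4.5, 4.5, 210°): beam 1 = 1.5529 ≠ 3.0000 ✗
  (1.5, 5.5, 345°): beam 1 = 0.5774 ≠ 3.0000 ✗
  …
  (4.5, 1.5, 195°): r_1=3.0000, r_2=1.7321, r_3=0.5774, r_4=1.0000 — all match ✓
No second candidate reproduces the full scan.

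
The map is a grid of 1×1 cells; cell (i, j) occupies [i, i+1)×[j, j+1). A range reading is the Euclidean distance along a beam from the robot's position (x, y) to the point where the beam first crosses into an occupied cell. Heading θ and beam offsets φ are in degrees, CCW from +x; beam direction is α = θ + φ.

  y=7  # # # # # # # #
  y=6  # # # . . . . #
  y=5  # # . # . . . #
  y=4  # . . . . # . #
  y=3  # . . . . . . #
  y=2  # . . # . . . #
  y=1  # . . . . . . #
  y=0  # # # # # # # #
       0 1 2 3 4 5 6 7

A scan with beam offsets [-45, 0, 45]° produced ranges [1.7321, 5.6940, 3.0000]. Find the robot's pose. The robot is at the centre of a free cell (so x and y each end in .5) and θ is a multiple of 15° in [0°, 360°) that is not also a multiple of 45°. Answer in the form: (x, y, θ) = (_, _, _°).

Candidates: 30 free-cell centres × 16 headings = 480 poses. Raycast each; keep the one whose scan matches to 4 dp.
  (1.5, 2.5, 15°): beam 1 = 3.0000 ≠ 1.7321 ✗
  (3.5, 1.5, 150°): beam 1 = 0.5176 ≠ 1.7321 ✗
  (2.5, 5.5, 165°): beam 1 = 0.5774 ≠ 1.7321 ✗
  …
  (6.5, 2.5, 165°): r_1=1.7321, r_2=5.6940, r_3=3.0000 — all match ✓
No second candidate reproduces the full scan.

(x, y, θ) = (6.5, 2.5, 165°)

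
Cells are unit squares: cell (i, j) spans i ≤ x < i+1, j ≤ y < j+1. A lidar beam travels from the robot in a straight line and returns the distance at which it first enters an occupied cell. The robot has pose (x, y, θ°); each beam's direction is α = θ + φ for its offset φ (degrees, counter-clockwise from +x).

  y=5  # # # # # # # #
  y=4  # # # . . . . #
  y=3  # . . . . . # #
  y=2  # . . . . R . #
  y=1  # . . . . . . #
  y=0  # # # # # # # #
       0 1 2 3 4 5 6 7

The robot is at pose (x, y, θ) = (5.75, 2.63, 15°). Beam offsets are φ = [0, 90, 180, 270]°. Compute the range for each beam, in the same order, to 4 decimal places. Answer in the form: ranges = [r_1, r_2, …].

beam 1: φ=0°, α=15°
  cosα=0.9659 sinα=0.2588 | (5,2) | tMaxX 0.2588 tMaxY 1.4296 | tΔX 1.0353 tΔY 3.8637
    t=0.2588 [x] (6,2)
    t=1.2941 [x] (7,2) — stop
  → r_1 = 1.2941
beam 2: φ=90°, α=105°
  cosα=-0.2588 sinα=0.9659 | (5,2) | tMaxX 2.8978 tMaxY 0.3831 | tΔX 3.8637 tΔY 1.0353
    t=0.3831 [y] (5,3)
    t=1.4183 [y] (5,4)
    t=2.4536 [y] (5,5) — stop
  → r_2 = 2.4536
beam 3: φ=180°, α=195°
  cosα=-0.9659 sinα=-0.2588 | (5,2) | tMaxX 0.7765 tMaxY 2.4341 | tΔX 1.0353 tΔY 3.8637
    t=0.7765 [x] (4,2)
    t=1.8117 [x] (3,2)
    t=2.4341 [y] (3,1)
    t=2.8470 [x] (2,1)
    t=3.8823 [x] (1,1)
    t=4.9176 [x] (0,1) — stop
  → r_3 = 4.9176
beam 4: φ=270°, α=285°
  cosα=0.2588 sinα=-0.9659 | (5,2) | tMaxX 0.9659 tMaxY 0.6522 | tΔX 3.8637 tΔY 1.0353
    t=0.6522 [y] (5,1)
    t=0.9659 [x] (6,1)
    t=1.6875 [y] (6,0) — stop
  → r_4 = 1.6875

ranges = [1.2941, 2.4536, 4.9176, 1.6875]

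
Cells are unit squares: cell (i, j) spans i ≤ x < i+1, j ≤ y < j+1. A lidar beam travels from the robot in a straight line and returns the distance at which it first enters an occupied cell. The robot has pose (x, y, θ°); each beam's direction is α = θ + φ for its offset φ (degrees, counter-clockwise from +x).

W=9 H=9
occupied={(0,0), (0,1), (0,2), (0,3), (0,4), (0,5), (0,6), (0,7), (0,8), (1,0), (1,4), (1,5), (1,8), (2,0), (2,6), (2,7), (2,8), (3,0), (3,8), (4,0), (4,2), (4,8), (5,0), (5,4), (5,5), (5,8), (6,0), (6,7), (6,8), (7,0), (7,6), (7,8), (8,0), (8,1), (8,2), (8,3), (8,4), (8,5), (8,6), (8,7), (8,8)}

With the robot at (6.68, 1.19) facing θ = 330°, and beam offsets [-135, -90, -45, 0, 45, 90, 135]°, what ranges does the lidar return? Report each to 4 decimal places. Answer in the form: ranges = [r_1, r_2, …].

beam 1: φ=-135°, α=195°
  dir = (cos 195°, sin 195°) = (-0.9659, -0.2588); from cell (6,1)
  next x-line at t=0.7040, next y-line at t=0.7341; Δt_x=1.0353, Δt_y=3.8637
    x: enter (5,1) at t=0.7040
    y: enter (5,0) at t=0.7341 ← occupied
  → r_1 = 0.7341
beam 2: φ=-90°, α=240°
  dir = (cos 240°, sin 240°) = (-0.5000, -0.8660); from cell (6,1)
  next x-line at t=1.3600, next y-line at t=0.2194; Δt_x=2.0000, Δt_y=1.1547
    y: enter (6,0) at t=0.2194 ← occupied
  → r_2 = 0.2194
beam 3: φ=-45°, α=285°
  dir = (cos 285°, sin 285°) = (0.2588, -0.9659); from cell (6,1)
  next x-line at t=1.2364, next y-line at t=0.1967; Δt_x=3.8637, Δt_y=1.0353
    y: enter (6,0) at t=0.1967 ← occupied
  → r_3 = 0.1967
beam 4: φ=0°, α=330°
  dir = (cos 330°, sin 330°) = (0.8660, -0.5000); from cell (6,1)
  next x-line at t=0.3695, next y-line at t=0.3800; Δt_x=1.1547, Δt_y=2.0000
    x: enter (7,1) at t=0.3695
    y: enter (7,0) at t=0.3800 ← occupied
  → r_4 = 0.3800
beam 5: φ=45°, α=15°
  dir = (cos 15°, sin 15°) = (0.9659, 0.2588); from cell (6,1)
  next x-line at t=0.3313, next y-line at t=3.1296; Δt_x=1.0353, Δt_y=3.8637
    x: enter (7,1) at t=0.3313
    x: enter (8,1) at t=1.3666 ← occupied
  → r_5 = 1.3666
beam 6: φ=90°, α=60°
  dir = (cos 60°, sin 60°) = (0.5000, 0.8660); from cell (6,1)
  next x-line at t=0.6400, next y-line at t=0.9353; Δt_x=2.0000, Δt_y=1.1547
    x: enter (7,1) at t=0.6400
    y: enter (7,2) at t=0.9353
    y: enter (7,3) at t=2.0900
    x: enter (8,3) at t=2.6400 ← occupied
  → r_6 = 2.6400
beam 7: φ=135°, α=105°
  dir = (cos 105°, sin 105°) = (-0.2588, 0.9659); from cell (6,1)
  next x-line at t=2.6273, next y-line at t=0.8386; Δt_x=3.8637, Δt_y=1.0353
    y: enter (6,2) at t=0.8386
    y: enter (6,3) at t=1.8738
    x: enter (5,3) at t=2.6273
    y: enter (5,4) at t=2.9091 ← occupied
  → r_7 = 2.9091

ranges = [0.7341, 0.2194, 0.1967, 0.3800, 1.3666, 2.6400, 2.9091]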